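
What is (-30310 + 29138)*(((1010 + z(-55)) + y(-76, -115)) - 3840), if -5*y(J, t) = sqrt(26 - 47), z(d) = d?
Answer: 3381220 + 1172*I*sqrt(21)/5 ≈ 3.3812e+6 + 1074.2*I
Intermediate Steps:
y(J, t) = -I*sqrt(21)/5 (y(J, t) = -sqrt(26 - 47)/5 = -I*sqrt(21)/5)
(-30310 + 29138)*(((1010 + z(-55)) + y(-76, -115)) - 3840) = (-30310 + 29138)*(((1010 - 55) - I*sqrt(21)/5) - 3840) = -1172*((955 - I*sqrt(21)/5) - 3840) = -1172*(-2885 - I*sqrt(21)/5) = 3381220 + 1172*I*sqrt(21)/5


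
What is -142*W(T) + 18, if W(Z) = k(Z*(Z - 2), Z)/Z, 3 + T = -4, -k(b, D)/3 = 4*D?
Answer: 1722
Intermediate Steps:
k(b, D) = -12*D
T = -7 (T = -3 - 4 = -7)
W(Z) = -12 (W(Z) = (-12*Z)/Z = -12)
-142*W(T) + 18 = -142*(-12) + 18 = 1704 + 18 = 1722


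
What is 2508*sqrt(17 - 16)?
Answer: 2508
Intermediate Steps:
2508*sqrt(17 - 16) = 2508*sqrt(1) = 2508*1 = 2508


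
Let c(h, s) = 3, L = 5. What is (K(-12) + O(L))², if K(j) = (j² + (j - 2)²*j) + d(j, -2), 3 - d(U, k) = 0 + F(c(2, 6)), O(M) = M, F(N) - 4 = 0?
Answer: 4857616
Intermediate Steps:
F(N) = 4 (F(N) = 4 + 0 = 4)
d(U, k) = -1 (d(U, k) = 3 - (0 + 4) = 3 - 1*4 = 3 - 4 = -1)
K(j) = -1 + j² + j*(-2 + j)² (K(j) = (j² + (j - 2)²*j) - 1 = (j² + (-2 + j)²*j) - 1 = (j² + j*(-2 + j)²) - 1 = -1 + j² + j*(-2 + j)²)
(K(-12) + O(L))² = ((-1 + (-12)² - 12*(-2 - 12)²) + 5)² = ((-1 + 144 - 12*(-14)²) + 5)² = ((-1 + 144 - 12*196) + 5)² = ((-1 + 144 - 2352) + 5)² = (-2209 + 5)² = (-2204)² = 4857616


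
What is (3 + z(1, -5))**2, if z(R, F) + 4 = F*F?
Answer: 576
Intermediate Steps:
z(R, F) = -4 + F**2 (z(R, F) = -4 + F*F = -4 + F**2)
(3 + z(1, -5))**2 = (3 + (-4 + (-5)**2))**2 = (3 + (-4 + 25))**2 = (3 + 21)**2 = 24**2 = 576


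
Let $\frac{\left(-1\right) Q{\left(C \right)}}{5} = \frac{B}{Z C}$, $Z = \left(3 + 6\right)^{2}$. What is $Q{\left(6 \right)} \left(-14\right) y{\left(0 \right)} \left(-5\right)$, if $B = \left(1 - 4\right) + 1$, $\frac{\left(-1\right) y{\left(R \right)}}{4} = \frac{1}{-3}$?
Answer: $\frac{1400}{729} \approx 1.9204$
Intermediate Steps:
$Z = 81$ ($Z = 9^{2} = 81$)
$y{\left(R \right)} = \frac{4}{3}$ ($y{\left(R \right)} = - \frac{4}{-3} = \left(-4\right) \left(- \frac{1}{3}\right) = \frac{4}{3}$)
$B = -2$ ($B = -3 + 1 = -2$)
$Q{\left(C \right)} = \frac{10}{81 C}$ ($Q{\left(C \right)} = - 5 \left(- \frac{2}{81 C}\right) = \frac{10}{81 C}$)
$Q{\left(6 \right)} \left(-14\right) y{\left(0 \right)} \left(-5\right) = \frac{10}{81 \cdot 6} \left(-14\right) \frac{4}{3} \left(-5\right) = \frac{10}{81} \cdot \frac{1}{6} \left(-14\right) \frac{4}{3} \left(-5\right) = \frac{5}{243} \left(-14\right) \frac{4}{3} \left(-5\right) = \left(- \frac{70}{243}\right) \frac{4}{3} \left(-5\right) = \left(- \frac{280}{729}\right) \left(-5\right) = \frac{1400}{729}$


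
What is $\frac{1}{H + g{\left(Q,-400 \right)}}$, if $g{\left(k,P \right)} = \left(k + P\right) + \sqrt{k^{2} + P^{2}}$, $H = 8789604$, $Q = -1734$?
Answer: $\frac{4393735}{38609812917072} - \frac{\sqrt{791689}}{38609812917072} \approx 1.1378 \cdot 10^{-7}$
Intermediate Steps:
$g{\left(k,P \right)} = P + k + \sqrt{P^{2} + k^{2}}$ ($g{\left(k,P \right)} = \left(P + k\right) + \sqrt{P^{2} + k^{2}} = P + k + \sqrt{P^{2} + k^{2}}$)
$\frac{1}{H + g{\left(Q,-400 \right)}} = \frac{1}{8789604 - \left(2134 - \sqrt{\left(-400\right)^{2} + \left(-1734\right)^{2}}\right)} = \frac{1}{8789604 - \left(2134 - \sqrt{160000 + 3006756}\right)} = \frac{1}{8789604 - \left(2134 - 2 \sqrt{791689}\right)} = \frac{1}{8787470 + 2 \sqrt{791689}}$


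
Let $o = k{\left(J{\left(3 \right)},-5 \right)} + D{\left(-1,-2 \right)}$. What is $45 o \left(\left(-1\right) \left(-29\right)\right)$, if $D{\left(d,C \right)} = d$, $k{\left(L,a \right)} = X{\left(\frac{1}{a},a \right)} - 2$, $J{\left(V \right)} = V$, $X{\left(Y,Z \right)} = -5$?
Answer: $-10440$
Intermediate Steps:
$k{\left(L,a \right)} = -7$ ($k{\left(L,a \right)} = -5 - 2 = -7$)
$o = -8$ ($o = -7 - 1 = -8$)
$45 o \left(\left(-1\right) \left(-29\right)\right) = 45 \left(-8\right) \left(\left(-1\right) \left(-29\right)\right) = \left(-360\right) 29 = -10440$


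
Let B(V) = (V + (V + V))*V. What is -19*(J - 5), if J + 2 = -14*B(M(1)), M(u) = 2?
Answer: 3325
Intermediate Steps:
B(V) = 3*V² (B(V) = (V + 2*V)*V = (3*V)*V = 3*V²)
J = -170 (J = -2 - 42*2² = -2 - 42*4 = -2 - 14*12 = -2 - 168 = -170)
-19*(J - 5) = -19*(-170 - 5) = -19*(-175) = 3325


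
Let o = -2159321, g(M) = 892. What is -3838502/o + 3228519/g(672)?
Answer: 6974832819383/1926114332 ≈ 3621.2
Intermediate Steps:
-3838502/o + 3228519/g(672) = -3838502/(-2159321) + 3228519/892 = -3838502*(-1/2159321) + 3228519*(1/892) = 3838502/2159321 + 3228519/892 = 6974832819383/1926114332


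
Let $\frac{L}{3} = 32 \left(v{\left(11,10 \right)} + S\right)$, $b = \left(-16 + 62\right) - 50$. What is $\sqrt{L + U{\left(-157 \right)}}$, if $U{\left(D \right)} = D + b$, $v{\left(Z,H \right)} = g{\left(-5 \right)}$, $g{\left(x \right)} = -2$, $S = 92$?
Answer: $\sqrt{8479} \approx 92.082$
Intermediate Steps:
$v{\left(Z,H \right)} = -2$
$b = -4$ ($b = 46 - 50 = -4$)
$U{\left(D \right)} = -4 + D$ ($U{\left(D \right)} = D - 4 = -4 + D$)
$L = 8640$ ($L = 3 \cdot 32 \left(-2 + 92\right) = 3 \cdot 32 \cdot 90 = 3 \cdot 2880 = 8640$)
$\sqrt{L + U{\left(-157 \right)}} = \sqrt{8640 - 161} = \sqrt{8479}$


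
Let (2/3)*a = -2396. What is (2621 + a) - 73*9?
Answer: -1630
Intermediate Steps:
a = -3594 (a = (3/2)*(-2396) = -3594)
(2621 + a) - 73*9 = (2621 - 3594) - 73*9 = -973 - 657 = -1630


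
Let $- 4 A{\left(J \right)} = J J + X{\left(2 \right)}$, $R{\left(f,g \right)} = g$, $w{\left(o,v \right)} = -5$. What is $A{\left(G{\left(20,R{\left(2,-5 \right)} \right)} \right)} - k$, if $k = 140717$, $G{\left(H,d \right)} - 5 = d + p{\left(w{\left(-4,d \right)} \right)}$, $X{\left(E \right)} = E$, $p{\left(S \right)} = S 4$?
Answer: $- \frac{281635}{2} \approx -1.4082 \cdot 10^{5}$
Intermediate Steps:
$p{\left(S \right)} = 4 S$
$G{\left(H,d \right)} = -15 + d$ ($G{\left(H,d \right)} = 5 + \left(d + 4 \left(-5\right)\right) = 5 + \left(d - 20\right) = 5 + \left(-20 + d\right) = -15 + d$)
$A{\left(J \right)} = - \frac{1}{2} - \frac{J^{2}}{4}$ ($A{\left(J \right)} = - \frac{J J + 2}{4} = - \frac{J^{2} + 2}{4} = - \frac{2 + J^{2}}{4} = - \frac{1}{2} - \frac{J^{2}}{4}$)
$A{\left(G{\left(20,R{\left(2,-5 \right)} \right)} \right)} - k = \left(- \frac{1}{2} - \frac{\left(-15 - 5\right)^{2}}{4}\right) - 140717 = \left(- \frac{1}{2} - \frac{\left(-20\right)^{2}}{4}\right) - 140717 = \left(- \frac{1}{2} - 100\right) - 140717 = - \frac{201}{2} - 140717 = - \frac{281635}{2}$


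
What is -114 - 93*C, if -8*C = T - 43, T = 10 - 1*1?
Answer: -2037/4 ≈ -509.25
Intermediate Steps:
T = 9 (T = 10 - 1 = 9)
C = 17/4 (C = -(9 - 43)/8 = -1/8*(-34) = 17/4 ≈ 4.2500)
-114 - 93*C = -114 - 93*17/4 = -114 - 1581/4 = -2037/4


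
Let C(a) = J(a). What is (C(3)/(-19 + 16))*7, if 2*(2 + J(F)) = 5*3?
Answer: -77/6 ≈ -12.833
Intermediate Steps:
J(F) = 11/2 (J(F) = -2 + (5*3)/2 = -2 + (½)*15 = -2 + 15/2 = 11/2)
C(a) = 11/2
(C(3)/(-19 + 16))*7 = ((11/2)/(-19 + 16))*7 = ((11/2)/(-3))*7 = -⅓*11/2*7 = -11/6*7 = -77/6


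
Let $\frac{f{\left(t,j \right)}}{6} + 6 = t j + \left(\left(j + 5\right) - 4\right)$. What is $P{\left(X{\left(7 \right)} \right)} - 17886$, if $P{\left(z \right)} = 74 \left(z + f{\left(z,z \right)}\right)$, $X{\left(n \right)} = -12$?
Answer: $37614$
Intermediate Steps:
$f{\left(t,j \right)} = -30 + 6 j + 6 j t$ ($f{\left(t,j \right)} = -36 + 6 \left(t j + \left(\left(j + 5\right) - 4\right)\right) = -36 + 6 \left(j t + \left(\left(5 + j\right) - 4\right)\right) = -36 + 6 \left(j t + \left(1 + j\right)\right) = -36 + 6 \left(1 + j + j t\right) = -36 + \left(6 + 6 j + 6 j t\right) = -30 + 6 j + 6 j t$)
$P{\left(z \right)} = -2220 + 444 z^{2} + 518 z$ ($P{\left(z \right)} = 74 \left(z + \left(-30 + 6 z + 6 z z\right)\right) = 74 \left(z + \left(-30 + 6 z + 6 z^{2}\right)\right) = 74 \left(-30 + 6 z^{2} + 7 z\right) = -2220 + 444 z^{2} + 518 z$)
$P{\left(X{\left(7 \right)} \right)} - 17886 = \left(-2220 + 444 \left(-12\right)^{2} + 518 \left(-12\right)\right) - 17886 = \left(-2220 + 444 \cdot 144 - 6216\right) - 17886 = \left(-2220 + 63936 - 6216\right) - 17886 = 55500 - 17886 = 37614$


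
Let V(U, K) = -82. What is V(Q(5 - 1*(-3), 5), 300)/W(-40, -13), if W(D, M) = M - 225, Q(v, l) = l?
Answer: 41/119 ≈ 0.34454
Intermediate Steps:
W(D, M) = -225 + M
V(Q(5 - 1*(-3), 5), 300)/W(-40, -13) = -82/(-225 - 13) = -82/(-238) = -82*(-1/238) = 41/119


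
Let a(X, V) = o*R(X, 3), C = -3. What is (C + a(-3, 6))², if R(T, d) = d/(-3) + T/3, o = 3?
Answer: 81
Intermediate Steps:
R(T, d) = -d/3 + T/3 (R(T, d) = d*(-⅓) + T*(⅓) = -d/3 + T/3)
a(X, V) = -3 + X (a(X, V) = 3*(-⅓*3 + X/3) = 3*(-1 + X/3) = -3 + X)
(C + a(-3, 6))² = (-3 + (-3 - 3))² = (-3 - 6)² = (-9)² = 81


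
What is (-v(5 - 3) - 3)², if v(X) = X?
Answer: 25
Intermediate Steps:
(-v(5 - 3) - 3)² = (-(5 - 3) - 3)² = (-1*2 - 3)² = (-2 - 3)² = (-5)² = 25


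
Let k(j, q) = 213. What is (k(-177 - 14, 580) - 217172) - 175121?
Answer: -392080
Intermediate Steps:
(k(-177 - 14, 580) - 217172) - 175121 = (213 - 217172) - 175121 = -216959 - 175121 = -392080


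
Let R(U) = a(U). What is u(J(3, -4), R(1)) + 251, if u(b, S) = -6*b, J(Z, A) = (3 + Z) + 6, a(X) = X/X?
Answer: 179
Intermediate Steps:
a(X) = 1
J(Z, A) = 9 + Z
R(U) = 1
u(J(3, -4), R(1)) + 251 = -6*(9 + 3) + 251 = -6*12 + 251 = -72 + 251 = 179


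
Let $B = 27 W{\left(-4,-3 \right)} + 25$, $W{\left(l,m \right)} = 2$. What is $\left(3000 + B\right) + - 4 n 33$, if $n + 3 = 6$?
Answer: $2683$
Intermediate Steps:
$n = 3$ ($n = -3 + 6 = 3$)
$B = 79$ ($B = 27 \cdot 2 + 25 = 54 + 25 = 79$)
$\left(3000 + B\right) + - 4 n 33 = \left(3000 + 79\right) + \left(-4\right) 3 \cdot 33 = 3079 - 396 = 2683$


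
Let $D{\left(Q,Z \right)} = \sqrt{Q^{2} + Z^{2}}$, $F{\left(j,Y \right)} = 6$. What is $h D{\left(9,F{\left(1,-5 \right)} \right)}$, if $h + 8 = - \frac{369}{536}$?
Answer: $- \frac{13971 \sqrt{13}}{536} \approx -93.98$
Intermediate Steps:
$h = - \frac{4657}{536}$ ($h = -8 - \frac{369}{536} = - \frac{4657}{536} \approx -8.6884$)
$h D{\left(9,F{\left(1,-5 \right)} \right)} = - \frac{4657 \sqrt{9^{2} + 6^{2}}}{536} = - \frac{4657 \sqrt{81 + 36}}{536} = - \frac{4657 \sqrt{117}}{536} = - \frac{4657 \cdot 3 \sqrt{13}}{536} = - \frac{13971 \sqrt{13}}{536}$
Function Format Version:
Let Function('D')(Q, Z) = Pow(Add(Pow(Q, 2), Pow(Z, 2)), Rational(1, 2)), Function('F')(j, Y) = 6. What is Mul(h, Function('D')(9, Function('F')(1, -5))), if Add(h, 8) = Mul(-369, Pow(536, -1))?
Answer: Mul(Rational(-13971, 536), Pow(13, Rational(1, 2))) ≈ -93.980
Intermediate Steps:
h = Rational(-4657, 536) (h = Add(-8, Mul(-369, Pow(536, -1))) = Add(-8, Mul(-369, Rational(1, 536))) = Add(-8, Rational(-369, 536)) = Rational(-4657, 536) ≈ -8.6884)
Mul(h, Function('D')(9, Function('F')(1, -5))) = Mul(Rational(-4657, 536), Pow(Add(Pow(9, 2), Pow(6, 2)), Rational(1, 2))) = Mul(Rational(-4657, 536), Pow(Add(81, 36), Rational(1, 2))) = Mul(Rational(-4657, 536), Pow(117, Rational(1, 2))) = Mul(Rational(-4657, 536), Mul(3, Pow(13, Rational(1, 2)))) = Mul(Rational(-13971, 536), Pow(13, Rational(1, 2)))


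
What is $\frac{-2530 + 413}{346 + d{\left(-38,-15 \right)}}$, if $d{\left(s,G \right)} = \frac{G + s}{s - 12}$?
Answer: $- \frac{105850}{17353} \approx -6.0998$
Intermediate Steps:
$d{\left(s,G \right)} = \frac{G + s}{-12 + s}$
$\frac{-2530 + 413}{346 + d{\left(-38,-15 \right)}} = \frac{-2530 + 413}{346 + \frac{-15 - 38}{-12 - 38}} = - \frac{2117}{346 + \frac{1}{-50} \left(-53\right)} = - \frac{2117}{346 - - \frac{53}{50}} = - \frac{2117}{346 + \frac{53}{50}} = - \frac{2117}{\frac{17353}{50}} = \left(-2117\right) \frac{50}{17353} = - \frac{105850}{17353}$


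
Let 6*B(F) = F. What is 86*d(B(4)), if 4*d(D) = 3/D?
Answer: 387/4 ≈ 96.750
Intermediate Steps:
B(F) = F/6
d(D) = 3/(4*D) (d(D) = (3/D)/4 = 3/(4*D))
86*d(B(4)) = 86*(3/(4*(((⅙)*4)))) = 86*(3/(4*(⅔))) = 86*((¾)*(3/2)) = 86*(9/8) = 387/4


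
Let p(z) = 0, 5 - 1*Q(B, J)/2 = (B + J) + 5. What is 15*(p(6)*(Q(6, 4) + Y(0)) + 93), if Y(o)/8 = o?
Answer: 1395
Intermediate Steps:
Q(B, J) = -2*B - 2*J (Q(B, J) = 10 - 2*((B + J) + 5) = 10 - 2*(5 + B + J) = 10 + (-10 - 2*B - 2*J) = -2*B - 2*J)
Y(o) = 8*o
15*(p(6)*(Q(6, 4) + Y(0)) + 93) = 15*(0*((-2*6 - 2*4) + 8*0) + 93) = 15*(0*((-12 - 8) + 0) + 93) = 15*(0*(-20 + 0) + 93) = 15*(0*(-20) + 93) = 15*(0 + 93) = 15*93 = 1395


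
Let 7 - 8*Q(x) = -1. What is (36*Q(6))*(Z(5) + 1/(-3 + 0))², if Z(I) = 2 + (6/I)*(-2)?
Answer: 484/25 ≈ 19.360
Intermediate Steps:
Q(x) = 1 (Q(x) = 7/8 - ⅛*(-1) = 7/8 + ⅛ = 1)
Z(I) = 2 - 12/I
(36*Q(6))*(Z(5) + 1/(-3 + 0))² = (36*1)*((2 - 12/5) + 1/(-3 + 0))² = 36*((2 - 12*⅕) + 1/(-3))² = 36*((2 - 12/5) - ⅓)² = 36*(-⅖ - ⅓)² = 36*(-11/15)² = 36*(121/225) = 484/25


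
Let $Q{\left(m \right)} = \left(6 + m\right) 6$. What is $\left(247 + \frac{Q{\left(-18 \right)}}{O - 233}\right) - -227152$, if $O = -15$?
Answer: $\frac{7049378}{31} \approx 2.274 \cdot 10^{5}$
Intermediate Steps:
$Q{\left(m \right)} = 36 + 6 m$
$\left(247 + \frac{Q{\left(-18 \right)}}{O - 233}\right) - -227152 = \left(247 + \frac{36 + 6 \left(-18\right)}{-15 - 233}\right) - -227152 = \left(247 + \frac{36 - 108}{-248}\right) + 227152 = \left(247 - - \frac{9}{31}\right) + 227152 = \left(247 + \frac{9}{31}\right) + 227152 = \frac{7666}{31} + 227152 = \frac{7049378}{31}$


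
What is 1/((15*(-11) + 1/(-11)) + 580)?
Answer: 11/4564 ≈ 0.0024102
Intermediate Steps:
1/((15*(-11) + 1/(-11)) + 580) = 1/((-165 - 1/11) + 580) = 1/(-1816/11 + 580) = 1/(4564/11) = 11/4564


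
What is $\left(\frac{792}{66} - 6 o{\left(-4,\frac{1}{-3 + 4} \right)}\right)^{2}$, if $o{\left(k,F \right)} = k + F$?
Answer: $900$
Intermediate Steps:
$o{\left(k,F \right)} = F + k$
$\left(\frac{792}{66} - 6 o{\left(-4,\frac{1}{-3 + 4} \right)}\right)^{2} = \left(\frac{792}{66} - 6 \left(\frac{1}{-3 + 4} - 4\right)\right)^{2} = \left(792 \cdot \frac{1}{66} - 6 \left(1^{-1} - 4\right)\right)^{2} = \left(12 - 6 \left(1 - 4\right)\right)^{2} = \left(12 - -18\right)^{2} = \left(12 + 18\right)^{2} = 30^{2} = 900$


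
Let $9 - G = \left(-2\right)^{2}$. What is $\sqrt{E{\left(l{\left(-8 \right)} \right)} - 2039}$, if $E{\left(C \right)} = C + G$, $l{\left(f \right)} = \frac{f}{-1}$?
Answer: $i \sqrt{2026} \approx 45.011 i$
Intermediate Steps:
$l{\left(f \right)} = - f$ ($l{\left(f \right)} = f \left(-1\right) = - f$)
$G = 5$ ($G = 9 - \left(-2\right)^{2} = 9 - 4 = 5$)
$E{\left(C \right)} = 5 + C$ ($E{\left(C \right)} = C + 5 = 5 + C$)
$\sqrt{E{\left(l{\left(-8 \right)} \right)} - 2039} = \sqrt{\left(5 - -8\right) - 2039} = \sqrt{\left(5 + 8\right) - 2039} = \sqrt{13 - 2039} = \sqrt{-2026} = i \sqrt{2026}$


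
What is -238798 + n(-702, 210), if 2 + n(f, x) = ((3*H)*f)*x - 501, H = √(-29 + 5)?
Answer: -239301 - 884520*I*√6 ≈ -2.393e+5 - 2.1666e+6*I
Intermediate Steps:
H = 2*I*√6 (H = √(-24) = 2*I*√6 ≈ 4.899*I)
n(f, x) = -503 + 6*I*f*x*√6 (n(f, x) = -2 + (((3*(2*I*√6))*f)*x - 501) = -2 + (((6*I*√6)*f)*x - 501) = -2 + ((6*I*f*√6)*x - 501) = -2 + (6*I*f*x*√6 - 501) = -2 + (-501 + 6*I*f*x*√6) = -503 + 6*I*f*x*√6)
-238798 + n(-702, 210) = -238798 + (-503 + 6*I*(-702)*210*√6) = -238798 + (-503 - 884520*I*√6) = -239301 - 884520*I*√6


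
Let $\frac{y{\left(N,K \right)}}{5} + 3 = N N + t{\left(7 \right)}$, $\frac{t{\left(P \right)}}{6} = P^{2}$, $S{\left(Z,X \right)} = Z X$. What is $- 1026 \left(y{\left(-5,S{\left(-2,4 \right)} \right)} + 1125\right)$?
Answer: $-2775330$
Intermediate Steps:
$S{\left(Z,X \right)} = X Z$
$t{\left(P \right)} = 6 P^{2}$
$y{\left(N,K \right)} = 1455 + 5 N^{2}$ ($y{\left(N,K \right)} = -15 + 5 \left(N N + 6 \cdot 7^{2}\right) = -15 + 5 \left(N^{2} + 6 \cdot 49\right) = -15 + 5 \left(N^{2} + 294\right) = -15 + 5 \left(294 + N^{2}\right) = -15 + \left(1470 + 5 N^{2}\right) = 1455 + 5 N^{2}$)
$- 1026 \left(y{\left(-5,S{\left(-2,4 \right)} \right)} + 1125\right) = - 1026 \left(\left(1455 + 5 \left(-5\right)^{2}\right) + 1125\right) = - 1026 \left(\left(1455 + 5 \cdot 25\right) + 1125\right) = - 1026 \left(\left(1455 + 125\right) + 1125\right) = - 1026 \left(1580 + 1125\right) = \left(-1026\right) 2705 = -2775330$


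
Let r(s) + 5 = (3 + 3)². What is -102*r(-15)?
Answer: -3162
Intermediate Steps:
r(s) = 31 (r(s) = -5 + (3 + 3)² = -5 + 6² = -5 + 36 = 31)
-102*r(-15) = -102*31 = -3162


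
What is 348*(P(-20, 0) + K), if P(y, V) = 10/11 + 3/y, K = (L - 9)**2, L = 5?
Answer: 320769/55 ≈ 5832.2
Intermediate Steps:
K = 16 (K = (5 - 9)**2 = (-4)**2 = 16)
P(y, V) = 10/11 + 3/y (P(y, V) = 10*(1/11) + 3/y = 10/11 + 3/y)
348*(P(-20, 0) + K) = 348*((10/11 + 3/(-20)) + 16) = 348*((10/11 + 3*(-1/20)) + 16) = 348*((10/11 - 3/20) + 16) = 348*(167/220 + 16) = 348*(3687/220) = 320769/55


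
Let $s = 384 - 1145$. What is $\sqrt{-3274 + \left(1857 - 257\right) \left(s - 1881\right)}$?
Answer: $i \sqrt{4230474} \approx 2056.8 i$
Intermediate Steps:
$s = -761$
$\sqrt{-3274 + \left(1857 - 257\right) \left(s - 1881\right)} = \sqrt{-3274 + \left(1857 - 257\right) \left(-761 - 1881\right)} = \sqrt{-3274 + 1600 \left(-2642\right)} = \sqrt{-3274 - 4227200} = \sqrt{-4230474} = i \sqrt{4230474}$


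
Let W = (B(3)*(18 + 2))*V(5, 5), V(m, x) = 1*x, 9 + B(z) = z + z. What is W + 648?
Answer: 348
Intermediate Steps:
B(z) = -9 + 2*z (B(z) = -9 + (z + z) = -9 + 2*z)
V(m, x) = x
W = -300 (W = ((-9 + 2*3)*(18 + 2))*5 = ((-9 + 6)*20)*5 = -3*20*5 = -60*5 = -300)
W + 648 = -300 + 648 = 348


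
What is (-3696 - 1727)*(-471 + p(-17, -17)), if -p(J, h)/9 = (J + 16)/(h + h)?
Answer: 5111337/2 ≈ 2.5557e+6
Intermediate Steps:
p(J, h) = -9*(16 + J)/(2*h) (p(J, h) = -9*(J + 16)/(h + h) = -9*(16 + J)/(2*h))
(-3696 - 1727)*(-471 + p(-17, -17)) = (-3696 - 1727)*(-471 + (9/2)*(-16 - 1*(-17))/(-17)) = -5423*(-471 + (9/2)*(-1/17)*(-16 + 17)) = -5423*(-471 + (9/2)*(-1/17)*1) = -5423*(-471 - 9/34) = -5423*(-16023/34) = 5111337/2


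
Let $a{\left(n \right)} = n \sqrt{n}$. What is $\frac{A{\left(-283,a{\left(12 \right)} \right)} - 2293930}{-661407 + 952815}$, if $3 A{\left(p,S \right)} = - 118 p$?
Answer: $- \frac{1712099}{218556} \approx -7.8337$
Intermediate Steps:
$a{\left(n \right)} = n^{\frac{3}{2}}$
$A{\left(p,S \right)} = - \frac{118 p}{3}$ ($A{\left(p,S \right)} = \frac{\left(-118\right) p}{3} = - \frac{118 p}{3}$)
$\frac{A{\left(-283,a{\left(12 \right)} \right)} - 2293930}{-661407 + 952815} = \frac{\left(- \frac{118}{3}\right) \left(-283\right) - 2293930}{-661407 + 952815} = \frac{\frac{33394}{3} - 2293930}{291408} = \left(- \frac{6848396}{3}\right) \frac{1}{291408} = - \frac{1712099}{218556}$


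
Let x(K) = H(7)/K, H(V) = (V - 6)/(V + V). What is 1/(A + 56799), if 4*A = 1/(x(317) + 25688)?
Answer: 228006690/12950551987529 ≈ 1.7606e-5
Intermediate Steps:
H(V) = (-6 + V)/(2*V) (H(V) = (-6 + V)/((2*V)) = (-6 + V)*(1/(2*V)) = (-6 + V)/(2*V))
x(K) = 1/(14*K) (x(K) = ((1/2)*(-6 + 7)/7)/K = ((1/2)*(1/7)*1)/K = 1/(14*K))
A = 2219/228006690 (A = 1/(4*((1/14)/317 + 25688)) = 1/(4*((1/14)*(1/317) + 25688)) = 1/(4*(1/4438 + 25688)) = 1/(4*(114003345/4438)) = (1/4)*(4438/114003345) = 2219/228006690 ≈ 9.7322e-6)
1/(A + 56799) = 1/(2219/228006690 + 56799) = 1/(12950551987529/228006690) = 228006690/12950551987529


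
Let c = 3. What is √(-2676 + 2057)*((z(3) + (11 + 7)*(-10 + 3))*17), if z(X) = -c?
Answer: -2193*I*√619 ≈ -54561.0*I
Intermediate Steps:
z(X) = -3 (z(X) = -1*3 = -3)
√(-2676 + 2057)*((z(3) + (11 + 7)*(-10 + 3))*17) = √(-2676 + 2057)*((-3 + (11 + 7)*(-10 + 3))*17) = √(-619)*((-3 + 18*(-7))*17) = (I*√619)*((-3 - 126)*17) = (I*√619)*(-129*17) = (I*√619)*(-2193) = -2193*I*√619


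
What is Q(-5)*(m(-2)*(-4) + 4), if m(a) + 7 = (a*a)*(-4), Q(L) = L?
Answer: -480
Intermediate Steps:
m(a) = -7 - 4*a² (m(a) = -7 + (a*a)*(-4) = -7 + a²*(-4) = -7 - 4*a²)
Q(-5)*(m(-2)*(-4) + 4) = -5*((-7 - 4*(-2)²)*(-4) + 4) = -5*((-7 - 4*4)*(-4) + 4) = -5*((-7 - 16)*(-4) + 4) = -5*(-23*(-4) + 4) = -5*(92 + 4) = -5*96 = -480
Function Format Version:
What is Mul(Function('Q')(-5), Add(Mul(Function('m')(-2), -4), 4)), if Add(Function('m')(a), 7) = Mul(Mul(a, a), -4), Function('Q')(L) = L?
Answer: -480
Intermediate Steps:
Function('m')(a) = Add(-7, Mul(-4, Pow(a, 2))) (Function('m')(a) = Add(-7, Mul(Mul(a, a), -4)) = Add(-7, Mul(Pow(a, 2), -4)) = Add(-7, Mul(-4, Pow(a, 2))))
Mul(Function('Q')(-5), Add(Mul(Function('m')(-2), -4), 4)) = Mul(-5, Add(Mul(Add(-7, Mul(-4, Pow(-2, 2))), -4), 4)) = Mul(-5, Add(Mul(Add(-7, Mul(-4, 4)), -4), 4)) = Mul(-5, Add(Mul(Add(-7, -16), -4), 4)) = Mul(-5, Add(Mul(-23, -4), 4)) = Mul(-5, Add(92, 4)) = Mul(-5, 96) = -480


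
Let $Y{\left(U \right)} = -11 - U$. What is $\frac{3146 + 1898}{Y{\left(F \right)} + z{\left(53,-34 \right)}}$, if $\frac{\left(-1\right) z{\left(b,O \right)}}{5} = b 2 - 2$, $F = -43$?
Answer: $- \frac{1261}{122} \approx -10.336$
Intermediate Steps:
$z{\left(b,O \right)} = 10 - 10 b$ ($z{\left(b,O \right)} = - 5 \left(b 2 - 2\right) = - 5 \left(2 b - 2\right) = - 5 \left(-2 + 2 b\right) = 10 - 10 b$)
$\frac{3146 + 1898}{Y{\left(F \right)} + z{\left(53,-34 \right)}} = \frac{3146 + 1898}{\left(-11 - -43\right) + \left(10 - 530\right)} = \frac{5044}{\left(-11 + 43\right) + \left(10 - 530\right)} = \frac{5044}{32 - 520} = \frac{5044}{-488} = 5044 \left(- \frac{1}{488}\right) = - \frac{1261}{122}$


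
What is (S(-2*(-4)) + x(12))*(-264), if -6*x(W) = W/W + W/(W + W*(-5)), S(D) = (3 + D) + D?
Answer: -4983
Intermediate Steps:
S(D) = 3 + 2*D
x(W) = -⅛ (x(W) = -(W/W + W/(W + W*(-5)))/6 = -(1 + W/(W - 5*W))/6 = -(1 + W/((-4*W)))/6 = -(1 + W*(-1/(4*W)))/6 = -(1 - ¼)/6 = -⅙*¾ = -⅛)
(S(-2*(-4)) + x(12))*(-264) = ((3 + 2*(-2*(-4))) - ⅛)*(-264) = ((3 + 2*8) - ⅛)*(-264) = ((3 + 16) - ⅛)*(-264) = (19 - ⅛)*(-264) = (151/8)*(-264) = -4983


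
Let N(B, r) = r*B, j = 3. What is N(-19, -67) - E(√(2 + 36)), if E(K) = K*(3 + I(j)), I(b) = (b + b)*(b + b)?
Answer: 1273 - 39*√38 ≈ 1032.6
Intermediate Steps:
N(B, r) = B*r
I(b) = 4*b² (I(b) = (2*b)*(2*b) = 4*b²)
E(K) = 39*K (E(K) = K*(3 + 4*3²) = K*(3 + 4*9) = K*(3 + 36) = K*39 = 39*K)
N(-19, -67) - E(√(2 + 36)) = -19*(-67) - 39*√(2 + 36) = 1273 - 39*√38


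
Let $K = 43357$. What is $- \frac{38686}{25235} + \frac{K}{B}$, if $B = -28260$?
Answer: $- \frac{437476051}{142628220} \approx -3.0672$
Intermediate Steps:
$- \frac{38686}{25235} + \frac{K}{B} = - \frac{38686}{25235} + \frac{43357}{-28260} = \left(-38686\right) \frac{1}{25235} + 43357 \left(- \frac{1}{28260}\right) = - \frac{38686}{25235} - \frac{43357}{28260} = - \frac{437476051}{142628220}$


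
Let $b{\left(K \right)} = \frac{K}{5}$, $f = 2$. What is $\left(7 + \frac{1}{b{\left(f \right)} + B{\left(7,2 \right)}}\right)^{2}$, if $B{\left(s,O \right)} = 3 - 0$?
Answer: $\frac{15376}{289} \approx 53.204$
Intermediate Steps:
$B{\left(s,O \right)} = 3$ ($B{\left(s,O \right)} = 3 + 0 = 3$)
$b{\left(K \right)} = \frac{K}{5}$ ($b{\left(K \right)} = K \frac{1}{5} = \frac{K}{5}$)
$\left(7 + \frac{1}{b{\left(f \right)} + B{\left(7,2 \right)}}\right)^{2} = \left(7 + \frac{1}{\frac{1}{5} \cdot 2 + 3}\right)^{2} = \left(7 + \frac{1}{\frac{2}{5} + 3}\right)^{2} = \left(7 + \frac{1}{\frac{17}{5}}\right)^{2} = \left(7 + \frac{5}{17}\right)^{2} = \left(\frac{124}{17}\right)^{2} = \frac{15376}{289}$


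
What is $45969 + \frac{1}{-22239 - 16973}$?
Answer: $\frac{1802536427}{39212} \approx 45969.0$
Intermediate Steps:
$45969 + \frac{1}{-22239 - 16973} = 45969 + \frac{1}{-39212} = 45969 - \frac{1}{39212} = \frac{1802536427}{39212}$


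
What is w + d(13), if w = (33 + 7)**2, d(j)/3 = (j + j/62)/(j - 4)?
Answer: 99473/62 ≈ 1604.4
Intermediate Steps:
d(j) = 189*j/(62*(-4 + j)) (d(j) = 3*((j + j/62)/(j - 4)) = 3*((j + j*(1/62))/(-4 + j)) = 3*((j + j/62)/(-4 + j)) = 3*((63*j/62)/(-4 + j)) = 3*(63*j/(62*(-4 + j))) = 189*j/(62*(-4 + j)))
w = 1600 (w = 40**2 = 1600)
w + d(13) = 1600 + (189/62)*13/(-4 + 13) = 1600 + (189/62)*13/9 = 1600 + (189/62)*13*(1/9) = 1600 + 273/62 = 99473/62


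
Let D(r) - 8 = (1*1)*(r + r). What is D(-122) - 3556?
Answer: -3792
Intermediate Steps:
D(r) = 8 + 2*r (D(r) = 8 + (1*1)*(r + r) = 8 + 1*(2*r) = 8 + 2*r)
D(-122) - 3556 = (8 + 2*(-122)) - 3556 = (8 - 244) - 3556 = -236 - 3556 = -3792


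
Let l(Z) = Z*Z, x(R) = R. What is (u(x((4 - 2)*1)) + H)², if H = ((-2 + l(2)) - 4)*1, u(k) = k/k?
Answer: 1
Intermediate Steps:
l(Z) = Z²
u(k) = 1
H = -2 (H = ((-2 + 2²) - 4)*1 = ((-2 + 4) - 4)*1 = (2 - 4)*1 = -2*1 = -2)
(u(x((4 - 2)*1)) + H)² = (1 - 2)² = (-1)² = 1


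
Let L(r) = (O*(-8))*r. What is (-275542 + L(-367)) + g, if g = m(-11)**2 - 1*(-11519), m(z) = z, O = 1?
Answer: -260966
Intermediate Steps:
L(r) = -8*r (L(r) = (1*(-8))*r = -8*r)
g = 11640 (g = (-11)**2 - 1*(-11519) = 121 + 11519 = 11640)
(-275542 + L(-367)) + g = (-275542 - 8*(-367)) + 11640 = (-275542 + 2936) + 11640 = -272606 + 11640 = -260966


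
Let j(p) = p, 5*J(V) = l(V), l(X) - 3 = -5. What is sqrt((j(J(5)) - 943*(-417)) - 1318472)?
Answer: 3*I*sqrt(2570115)/5 ≈ 961.89*I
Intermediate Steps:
l(X) = -2 (l(X) = 3 - 5 = -2)
J(V) = -2/5 (J(V) = (1/5)*(-2) = -2/5)
sqrt((j(J(5)) - 943*(-417)) - 1318472) = sqrt((-2/5 - 943*(-417)) - 1318472) = sqrt((-2/5 + 393231) - 1318472) = sqrt(1966153/5 - 1318472) = sqrt(-4626207/5) = 3*I*sqrt(2570115)/5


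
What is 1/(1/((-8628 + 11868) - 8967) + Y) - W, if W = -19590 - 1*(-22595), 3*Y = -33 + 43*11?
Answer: -2524071068/839959 ≈ -3005.0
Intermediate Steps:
Y = 440/3 (Y = (-33 + 43*11)/3 = (-33 + 473)/3 = (⅓)*440 = 440/3 ≈ 146.67)
W = 3005 (W = -19590 + 22595 = 3005)
1/(1/((-8628 + 11868) - 8967) + Y) - W = 1/(1/((-8628 + 11868) - 8967) + 440/3) - 1*3005 = 1/(1/(3240 - 8967) + 440/3) - 3005 = 1/(1/(-5727) + 440/3) - 3005 = 1/(-1/5727 + 440/3) - 3005 = 1/(839959/5727) - 3005 = 5727/839959 - 3005 = -2524071068/839959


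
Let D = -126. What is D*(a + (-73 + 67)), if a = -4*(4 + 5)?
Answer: 5292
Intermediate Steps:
a = -36 (a = -4*9 = -36)
D*(a + (-73 + 67)) = -126*(-36 + (-73 + 67)) = -126*(-36 - 6) = -126*(-42) = 5292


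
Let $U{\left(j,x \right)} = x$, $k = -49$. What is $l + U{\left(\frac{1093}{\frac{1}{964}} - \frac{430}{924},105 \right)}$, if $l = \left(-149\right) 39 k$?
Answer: $284844$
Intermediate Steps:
$l = 284739$ ($l = \left(-149\right) 39 \left(-49\right) = \left(-5811\right) \left(-49\right) = 284739$)
$l + U{\left(\frac{1093}{\frac{1}{964}} - \frac{430}{924},105 \right)} = 284739 + 105 = 284844$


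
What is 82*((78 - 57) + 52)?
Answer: 5986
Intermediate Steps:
82*((78 - 57) + 52) = 82*(21 + 52) = 82*73 = 5986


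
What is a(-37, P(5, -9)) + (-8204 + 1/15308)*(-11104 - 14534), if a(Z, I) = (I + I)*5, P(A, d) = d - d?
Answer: 1609897586589/7654 ≈ 2.1033e+8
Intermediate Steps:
P(A, d) = 0
a(Z, I) = 10*I (a(Z, I) = (2*I)*5 = 10*I)
a(-37, P(5, -9)) + (-8204 + 1/15308)*(-11104 - 14534) = 10*0 + (-8204 + 1/15308)*(-11104 - 14534) = 0 + (-8204 + 1/15308)*(-25638) = 0 - 125586831/15308*(-25638) = 0 + 1609897586589/7654 = 1609897586589/7654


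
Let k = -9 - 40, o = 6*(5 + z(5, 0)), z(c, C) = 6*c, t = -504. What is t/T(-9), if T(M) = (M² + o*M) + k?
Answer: 252/929 ≈ 0.27126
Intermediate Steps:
o = 210 (o = 6*(5 + 6*5) = 6*(5 + 30) = 6*35 = 210)
k = -49
T(M) = -49 + M² + 210*M (T(M) = (M² + 210*M) - 49 = -49 + M² + 210*M)
t/T(-9) = -504/(-49 + (-9)² + 210*(-9)) = -504/(-49 + 81 - 1890) = -504/(-1858) = -504*(-1/1858) = 252/929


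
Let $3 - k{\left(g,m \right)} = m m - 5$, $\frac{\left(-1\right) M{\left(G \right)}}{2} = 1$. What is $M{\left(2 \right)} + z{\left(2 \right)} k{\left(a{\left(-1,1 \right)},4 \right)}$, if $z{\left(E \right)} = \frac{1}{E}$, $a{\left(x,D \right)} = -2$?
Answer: $-6$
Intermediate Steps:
$M{\left(G \right)} = -2$ ($M{\left(G \right)} = \left(-2\right) 1 = -2$)
$k{\left(g,m \right)} = 8 - m^{2}$ ($k{\left(g,m \right)} = 3 - \left(m m - 5\right) = 3 - \left(m^{2} - 5\right) = 3 - \left(-5 + m^{2}\right) = 8 - m^{2}$)
$M{\left(2 \right)} + z{\left(2 \right)} k{\left(a{\left(-1,1 \right)},4 \right)} = -2 + \frac{8 - 4^{2}}{2} = -2 + \frac{8 - 16}{2} = -2 + \frac{1}{2} \left(-8\right) = -2 - 4 = -6$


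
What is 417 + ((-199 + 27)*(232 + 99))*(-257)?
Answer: 14631941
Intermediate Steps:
417 + ((-199 + 27)*(232 + 99))*(-257) = 417 - 172*331*(-257) = 417 - 56932*(-257) = 417 + 14631524 = 14631941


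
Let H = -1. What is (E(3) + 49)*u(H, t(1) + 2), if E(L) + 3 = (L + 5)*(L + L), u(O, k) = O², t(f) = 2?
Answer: 94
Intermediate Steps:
E(L) = -3 + 2*L*(5 + L) (E(L) = -3 + (L + 5)*(L + L) = -3 + (5 + L)*(2*L) = -3 + 2*L*(5 + L))
(E(3) + 49)*u(H, t(1) + 2) = ((-3 + 2*3² + 10*3) + 49)*(-1)² = ((-3 + 2*9 + 30) + 49)*1 = ((-3 + 18 + 30) + 49)*1 = (45 + 49)*1 = 94*1 = 94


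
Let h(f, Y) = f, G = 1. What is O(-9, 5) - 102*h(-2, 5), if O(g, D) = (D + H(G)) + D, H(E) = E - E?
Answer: 214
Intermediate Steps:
H(E) = 0
O(g, D) = 2*D (O(g, D) = (D + 0) + D = D + D = 2*D)
O(-9, 5) - 102*h(-2, 5) = 2*5 - 102*(-2) = 10 + 204 = 214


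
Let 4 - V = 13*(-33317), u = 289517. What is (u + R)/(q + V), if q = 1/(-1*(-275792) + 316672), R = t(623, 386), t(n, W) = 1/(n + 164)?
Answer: 134992851304320/201952833390787 ≈ 0.66844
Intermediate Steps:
t(n, W) = 1/(164 + n)
R = 1/787 (R = 1/(164 + 623) = 1/787 ≈ 0.0012706)
q = 1/592464 (q = 1/(275792 + 316672) = 1/592464 ≈ 1.6879e-6)
V = 433125 (V = 4 - 13*(-33317) = 4 - 1*(-433121) = 4 + 433121 = 433125)
(u + R)/(q + V) = (289517 + 1/787)/(1/592464 + 433125) = 227849880/(787*(256610970001/592464)) = (227849880/787)*(592464/256610970001) = 134992851304320/201952833390787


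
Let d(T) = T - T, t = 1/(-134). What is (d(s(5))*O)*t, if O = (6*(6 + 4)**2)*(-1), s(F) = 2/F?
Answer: 0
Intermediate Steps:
t = -1/134 ≈ -0.0074627
d(T) = 0
O = -600 (O = (6*10**2)*(-1) = (6*100)*(-1) = 600*(-1) = -600)
(d(s(5))*O)*t = (0*(-600))*(-1/134) = 0*(-1/134) = 0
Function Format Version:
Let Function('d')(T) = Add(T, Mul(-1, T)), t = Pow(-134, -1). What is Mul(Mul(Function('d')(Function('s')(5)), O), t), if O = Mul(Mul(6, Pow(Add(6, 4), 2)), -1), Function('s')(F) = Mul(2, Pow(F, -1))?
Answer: 0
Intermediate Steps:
t = Rational(-1, 134) ≈ -0.0074627
Function('d')(T) = 0
O = -600 (O = Mul(Mul(6, Pow(10, 2)), -1) = Mul(Mul(6, 100), -1) = Mul(600, -1) = -600)
Mul(Mul(Function('d')(Function('s')(5)), O), t) = Mul(Mul(0, -600), Rational(-1, 134)) = Mul(0, Rational(-1, 134)) = 0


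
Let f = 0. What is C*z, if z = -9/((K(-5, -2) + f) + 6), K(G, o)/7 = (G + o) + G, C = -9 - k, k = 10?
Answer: -57/26 ≈ -2.1923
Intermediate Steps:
C = -19 (C = -9 - 1*10 = -9 - 10 = -19)
K(G, o) = 7*o + 14*G (K(G, o) = 7*((G + o) + G) = 7*(o + 2*G) = 7*o + 14*G)
z = 3/26 (z = -9/(((7*(-2) + 14*(-5)) + 0) + 6) = -9/(((-14 - 70) + 0) + 6) = -9/((-84 + 0) + 6) = -9/(-84 + 6) = -9/(-78) = -9*(-1/78) = 3/26 ≈ 0.11538)
C*z = -19*3/26 = -57/26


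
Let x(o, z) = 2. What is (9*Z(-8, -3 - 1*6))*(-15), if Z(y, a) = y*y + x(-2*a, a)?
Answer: -8910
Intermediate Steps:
Z(y, a) = 2 + y² (Z(y, a) = y*y + 2 = y² + 2 = 2 + y²)
(9*Z(-8, -3 - 1*6))*(-15) = (9*(2 + (-8)²))*(-15) = (9*(2 + 64))*(-15) = (9*66)*(-15) = 594*(-15) = -8910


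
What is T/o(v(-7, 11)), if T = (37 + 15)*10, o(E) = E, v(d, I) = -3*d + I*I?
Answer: 260/71 ≈ 3.6620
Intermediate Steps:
v(d, I) = I² - 3*d (v(d, I) = -3*d + I² = I² - 3*d)
T = 520 (T = 52*10 = 520)
T/o(v(-7, 11)) = 520/(11² - 3*(-7)) = 520/(121 + 21) = 520/142 = 520*(1/142) = 260/71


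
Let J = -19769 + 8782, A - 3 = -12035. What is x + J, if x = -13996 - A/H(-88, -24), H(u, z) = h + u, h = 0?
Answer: -276317/11 ≈ -25120.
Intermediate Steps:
A = -12032 (A = 3 - 12035 = -12032)
J = -10987
H(u, z) = u (H(u, z) = 0 + u = u)
x = -155460/11 (x = -13996 - (-12032)/(-88) = -13996 - (-12032)*(-1)/88 = -13996 - 1*1504/11 = -13996 - 1504/11 = -155460/11 ≈ -14133.)
x + J = -155460/11 - 10987 = -276317/11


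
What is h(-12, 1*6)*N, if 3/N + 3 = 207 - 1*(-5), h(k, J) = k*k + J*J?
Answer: 540/209 ≈ 2.5837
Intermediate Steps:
h(k, J) = J² + k² (h(k, J) = k² + J² = J² + k²)
N = 3/209 (N = 3/(-3 + (207 - 1*(-5))) = 3/(-3 + (207 + 5)) = 3/(-3 + 212) = 3/209 ≈ 0.014354)
h(-12, 1*6)*N = ((1*6)² + (-12)²)*(3/209) = (6² + 144)*(3/209) = (36 + 144)*(3/209) = 180*(3/209) = 540/209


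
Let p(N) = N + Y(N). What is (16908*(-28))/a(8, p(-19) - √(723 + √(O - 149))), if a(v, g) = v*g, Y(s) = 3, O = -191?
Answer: 59178/(16 + √(723 + 2*I*√85)) ≈ 1379.6 - 11.028*I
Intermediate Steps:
p(N) = 3 + N (p(N) = N + 3 = 3 + N)
a(v, g) = g*v
(16908*(-28))/a(8, p(-19) - √(723 + √(O - 149))) = (16908*(-28))/((((3 - 19) - √(723 + √(-191 - 149)))*8)) = -473424*1/(8*(-16 - √(723 + √(-340)))) = -473424*1/(8*(-16 - √(723 + 2*I*√85))) = -473424/(-128 - 8*√(723 + 2*I*√85))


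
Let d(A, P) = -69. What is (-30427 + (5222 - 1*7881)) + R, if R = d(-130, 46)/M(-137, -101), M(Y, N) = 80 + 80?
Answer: -5293829/160 ≈ -33086.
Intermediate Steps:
M(Y, N) = 160
R = -69/160 ≈ -0.43125
(-30427 + (5222 - 1*7881)) + R = (-30427 + (5222 - 1*7881)) - 69/160 = (-30427 + (5222 - 7881)) - 69/160 = (-30427 - 2659) - 69/160 = -33086 - 69/160 = -5293829/160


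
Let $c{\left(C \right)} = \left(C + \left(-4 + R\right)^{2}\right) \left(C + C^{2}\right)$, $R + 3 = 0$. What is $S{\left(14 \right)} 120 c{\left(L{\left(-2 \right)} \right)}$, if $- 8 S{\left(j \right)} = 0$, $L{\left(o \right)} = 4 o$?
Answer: $0$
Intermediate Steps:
$R = -3$ ($R = -3 + 0 = -3$)
$S{\left(j \right)} = 0$ ($S{\left(j \right)} = \left(- \frac{1}{8}\right) 0 = 0$)
$c{\left(C \right)} = \left(49 + C\right) \left(C + C^{2}\right)$ ($c{\left(C \right)} = \left(C + \left(-4 - 3\right)^{2}\right) \left(C + C^{2}\right) = \left(C + \left(-7\right)^{2}\right) \left(C + C^{2}\right) = \left(C + 49\right) \left(C + C^{2}\right) = \left(49 + C\right) \left(C + C^{2}\right)$)
$S{\left(14 \right)} 120 c{\left(L{\left(-2 \right)} \right)} = 0 \cdot 120 \cdot 4 \left(-2\right) \left(49 + \left(4 \left(-2\right)\right)^{2} + 50 \cdot 4 \left(-2\right)\right) = 0 \left(- 8 \left(49 + \left(-8\right)^{2} + 50 \left(-8\right)\right)\right) = 0 \left(- 8 \left(49 + 64 - 400\right)\right) = 0 \left(\left(-8\right) \left(-287\right)\right) = 0 \cdot 2296 = 0$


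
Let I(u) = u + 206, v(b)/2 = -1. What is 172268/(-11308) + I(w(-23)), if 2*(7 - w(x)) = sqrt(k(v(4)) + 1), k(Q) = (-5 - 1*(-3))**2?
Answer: 559084/2827 - sqrt(5)/2 ≈ 196.65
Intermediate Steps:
v(b) = -2 (v(b) = 2*(-1) = -2)
k(Q) = 4 (k(Q) = (-5 + 3)**2 = (-2)**2 = 4)
w(x) = 7 - sqrt(5)/2 (w(x) = 7 - sqrt(4 + 1)/2 = 7 - sqrt(5)/2)
I(u) = 206 + u
172268/(-11308) + I(w(-23)) = 172268/(-11308) + (206 + (7 - sqrt(5)/2)) = 172268*(-1/11308) + (213 - sqrt(5)/2) = -43067/2827 + (213 - sqrt(5)/2) = 559084/2827 - sqrt(5)/2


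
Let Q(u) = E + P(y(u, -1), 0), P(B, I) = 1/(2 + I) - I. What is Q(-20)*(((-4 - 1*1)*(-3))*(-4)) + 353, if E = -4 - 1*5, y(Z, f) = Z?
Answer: 863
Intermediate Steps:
E = -9 (E = -4 - 5 = -9)
Q(u) = -17/2 (Q(u) = -9 + (1 - 1*0² - 2*0)/(2 + 0) = -9 + (1 - 1*0 + 0)/2 = -9 + (1 + 0 + 0)/2 = -9 + (½)*1 = -9 + ½ = -17/2)
Q(-20)*(((-4 - 1*1)*(-3))*(-4)) + 353 = -17*(-4 - 1*1)*(-3)*(-4)/2 + 353 = -17*(-4 - 1)*(-3)*(-4)/2 + 353 = -17*(-5*(-3))*(-4)/2 + 353 = -255*(-4)/2 + 353 = -17/2*(-60) + 353 = 510 + 353 = 863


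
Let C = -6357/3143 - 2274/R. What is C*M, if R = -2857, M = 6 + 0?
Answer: -66088602/8979551 ≈ -7.3599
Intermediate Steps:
M = 6
C = -11014767/8979551 (C = -6357/3143 - 2274/(-2857) = -6357*1/3143 - 2274*(-1/2857) = -6357/3143 + 2274/2857 = -11014767/8979551 ≈ -1.2267)
C*M = -11014767/8979551*6 = -66088602/8979551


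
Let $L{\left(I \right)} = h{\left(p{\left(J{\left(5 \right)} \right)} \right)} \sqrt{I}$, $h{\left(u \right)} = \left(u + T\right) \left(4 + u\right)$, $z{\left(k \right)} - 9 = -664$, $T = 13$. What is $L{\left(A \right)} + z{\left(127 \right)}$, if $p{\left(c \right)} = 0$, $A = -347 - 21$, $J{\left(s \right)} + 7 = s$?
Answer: $-655 + 208 i \sqrt{23} \approx -655.0 + 997.53 i$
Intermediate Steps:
$J{\left(s \right)} = -7 + s$
$z{\left(k \right)} = -655$ ($z{\left(k \right)} = 9 - 664 = -655$)
$A = -368$
$h{\left(u \right)} = \left(4 + u\right) \left(13 + u\right)$ ($h{\left(u \right)} = \left(u + 13\right) \left(4 + u\right) = \left(13 + u\right) \left(4 + u\right) = \left(4 + u\right) \left(13 + u\right)$)
$L{\left(I \right)} = 52 \sqrt{I}$ ($L{\left(I \right)} = \left(52 + 0^{2} + 17 \cdot 0\right) \sqrt{I} = \left(52 + 0 + 0\right) \sqrt{I} = 52 \sqrt{I}$)
$L{\left(A \right)} + z{\left(127 \right)} = 52 \sqrt{-368} - 655 = 52 \cdot 4 i \sqrt{23} - 655 = 208 i \sqrt{23} - 655 = -655 + 208 i \sqrt{23}$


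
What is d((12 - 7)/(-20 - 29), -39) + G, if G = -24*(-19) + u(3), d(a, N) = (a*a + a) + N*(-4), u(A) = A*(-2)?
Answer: 1454786/2401 ≈ 605.91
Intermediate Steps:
u(A) = -2*A
d(a, N) = a + a² - 4*N (d(a, N) = (a² + a) - 4*N = (a + a²) - 4*N = a + a² - 4*N)
G = 450 (G = -24*(-19) - 2*3 = 456 - 6 = 450)
d((12 - 7)/(-20 - 29), -39) + G = ((12 - 7)/(-20 - 29) + ((12 - 7)/(-20 - 29))² - 4*(-39)) + 450 = (5/(-49) + (5/(-49))² + 156) + 450 = (5*(-1/49) + (5*(-1/49))² + 156) + 450 = (-5/49 + (-5/49)² + 156) + 450 = (-5/49 + 25/2401 + 156) + 450 = 374336/2401 + 450 = 1454786/2401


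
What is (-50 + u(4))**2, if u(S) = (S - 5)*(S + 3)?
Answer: 3249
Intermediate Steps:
u(S) = (-5 + S)*(3 + S)
(-50 + u(4))**2 = (-50 + (-15 + 4**2 - 2*4))**2 = (-50 + (-15 + 16 - 8))**2 = (-50 - 7)**2 = (-57)**2 = 3249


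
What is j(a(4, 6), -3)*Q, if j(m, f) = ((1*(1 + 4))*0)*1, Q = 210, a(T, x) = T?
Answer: 0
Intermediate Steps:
j(m, f) = 0 (j(m, f) = ((1*5)*0)*1 = (5*0)*1 = 0*1 = 0)
j(a(4, 6), -3)*Q = 0*210 = 0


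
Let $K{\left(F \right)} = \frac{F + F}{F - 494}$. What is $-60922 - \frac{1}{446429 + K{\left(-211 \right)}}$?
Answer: $- \frac{19174155724079}{314732867} \approx -60922.0$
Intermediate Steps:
$K{\left(F \right)} = \frac{2 F}{-494 + F}$
$-60922 - \frac{1}{446429 + K{\left(-211 \right)}} = -60922 - \frac{1}{446429 + 2 \left(-211\right) \frac{1}{-494 - 211}} = -60922 - \frac{1}{446429 + 2 \left(-211\right) \frac{1}{-705}} = -60922 - \frac{1}{446429 + 2 \left(-211\right) \left(- \frac{1}{705}\right)} = -60922 - \frac{1}{446429 + \frac{422}{705}} = -60922 - \frac{1}{\frac{314732867}{705}} = -60922 - \frac{705}{314732867} = - \frac{19174155724079}{314732867}$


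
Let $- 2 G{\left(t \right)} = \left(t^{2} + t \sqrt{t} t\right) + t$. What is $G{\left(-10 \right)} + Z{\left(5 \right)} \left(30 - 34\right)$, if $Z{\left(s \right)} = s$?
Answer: $-65 - 50 i \sqrt{10} \approx -65.0 - 158.11 i$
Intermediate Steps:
$G{\left(t \right)} = - \frac{t}{2} - \frac{t^{2}}{2} - \frac{t^{\frac{5}{2}}}{2}$ ($G{\left(t \right)} = - \frac{\left(t^{2} + t \sqrt{t} t\right) + t}{2} = - \frac{\left(t^{2} + t^{\frac{3}{2}} t\right) + t}{2} = - \frac{\left(t^{2} + t^{\frac{5}{2}}\right) + t}{2} = - \frac{t + t^{2} + t^{\frac{5}{2}}}{2} = - \frac{t}{2} - \frac{t^{2}}{2} - \frac{t^{\frac{5}{2}}}{2}$)
$G{\left(-10 \right)} + Z{\left(5 \right)} \left(30 - 34\right) = \left(\left(- \frac{1}{2}\right) \left(-10\right) - \frac{\left(-10\right)^{2}}{2} - \frac{\left(-10\right)^{\frac{5}{2}}}{2}\right) + 5 \left(30 - 34\right) = \left(5 - 50 - \frac{100 i \sqrt{10}}{2}\right) + 5 \left(30 - 34\right) = \left(5 - 50 - 50 i \sqrt{10}\right) + 5 \left(-4\right) = \left(-45 - 50 i \sqrt{10}\right) - 20 = -65 - 50 i \sqrt{10}$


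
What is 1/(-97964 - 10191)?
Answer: -1/108155 ≈ -9.2460e-6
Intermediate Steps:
1/(-97964 - 10191) = 1/(-108155) = -1/108155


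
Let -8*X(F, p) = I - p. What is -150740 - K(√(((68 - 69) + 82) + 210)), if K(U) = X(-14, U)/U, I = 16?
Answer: -1205921/8 + 2*√291/291 ≈ -1.5074e+5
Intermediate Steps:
X(F, p) = -2 + p/8 (X(F, p) = -(16 - p)/8 = -2 + p/8)
K(U) = (-2 + U/8)/U
-150740 - K(√(((68 - 69) + 82) + 210)) = -150740 - (-16 + √(((68 - 69) + 82) + 210))/(8*(√(((68 - 69) + 82) + 210))) = -150740 - (-16 + √((-1 + 82) + 210))/(8*(√((-1 + 82) + 210))) = -150740 - (-16 + √(81 + 210))/(8*(√(81 + 210))) = -150740 - (-16 + √291)/(8*(√291)) = -150740 - √291/291*(-16 + √291)/8 = -150740 - √291*(-16 + √291)/2328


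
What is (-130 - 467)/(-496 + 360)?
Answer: 597/136 ≈ 4.3897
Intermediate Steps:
(-130 - 467)/(-496 + 360) = -597/(-136) = -597*(-1/136) = 597/136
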